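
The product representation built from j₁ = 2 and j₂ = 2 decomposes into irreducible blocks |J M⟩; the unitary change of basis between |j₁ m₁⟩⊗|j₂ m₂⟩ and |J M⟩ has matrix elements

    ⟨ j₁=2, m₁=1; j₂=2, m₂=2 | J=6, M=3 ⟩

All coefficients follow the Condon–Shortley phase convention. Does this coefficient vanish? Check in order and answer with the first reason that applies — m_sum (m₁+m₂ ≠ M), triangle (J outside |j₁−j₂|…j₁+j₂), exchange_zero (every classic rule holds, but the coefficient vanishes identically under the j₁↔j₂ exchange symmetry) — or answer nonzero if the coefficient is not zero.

m-sum: m₁+m₂ = 1+2 = 3, M = 3  ✓
triangle: need |j₁−j₂| ≤ J ≤ j₁+j₂, i.e. J ∈ [0, 4]; J = 6 is outside ✗ ⇒ coefficient is 0

triangle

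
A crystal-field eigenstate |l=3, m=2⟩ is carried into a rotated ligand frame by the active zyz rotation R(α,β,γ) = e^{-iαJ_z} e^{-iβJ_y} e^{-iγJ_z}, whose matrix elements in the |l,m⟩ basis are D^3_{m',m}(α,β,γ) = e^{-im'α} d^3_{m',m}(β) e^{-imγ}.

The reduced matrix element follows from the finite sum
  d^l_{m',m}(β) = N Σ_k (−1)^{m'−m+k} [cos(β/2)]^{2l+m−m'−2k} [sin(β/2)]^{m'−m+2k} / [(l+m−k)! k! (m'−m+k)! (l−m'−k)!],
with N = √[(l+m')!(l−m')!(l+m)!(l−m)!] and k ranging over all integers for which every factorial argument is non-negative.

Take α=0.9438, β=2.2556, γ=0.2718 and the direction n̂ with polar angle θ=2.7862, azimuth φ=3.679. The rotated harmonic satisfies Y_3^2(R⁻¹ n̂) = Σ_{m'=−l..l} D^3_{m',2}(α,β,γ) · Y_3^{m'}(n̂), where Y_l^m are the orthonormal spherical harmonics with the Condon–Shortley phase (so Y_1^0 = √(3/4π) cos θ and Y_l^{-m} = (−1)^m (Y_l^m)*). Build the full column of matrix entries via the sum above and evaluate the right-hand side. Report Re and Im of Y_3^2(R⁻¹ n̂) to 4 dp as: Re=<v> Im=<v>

Re=0.3013 Im=-0.0767

Need the full column D^3_{m',2} for m'=−3..3 at α=0.9438, β=2.2556, γ=0.2718.
cos(β/2)=0.428648, sin(β/2)=0.903471
d^3_{-3,2}: single k=5 term ⇒ +0.632046;  D = -0.415336+0.476423i
d^3_{-2,2}: k∈[4..5] ⇒ +0.612111 -0.543859 = +0.068252;  D = +0.015347+0.066504i
d^3_{-1,2}: k∈[3..4] ⇒ +0.367347 -0.815968 = -0.448621;  D = -0.413172-0.174784i
d^3_{0,2}: k∈[2..3] ⇒ +0.150937 -0.670534 = -0.519597;  D = -0.444699+0.268746i
d^3_{1,2}: k∈[1..2] ⇒ +0.041345 -0.367347 = -0.326003;  D = -0.027156+0.324870i
d^3_{2,2}: k∈[0..1] ⇒ +0.006203 -0.137786 = -0.131583;  D = +0.099754+0.085809i
d^3_{3,2}: single k=0 term ⇒ -0.032026;  D = +0.031157-0.007407i
Y_3^{m'}(θ=2.7862,φ=3.679) and Σ D·Y over m':
  (-0.4153+0.4764i)·(+0.0007+0.0176i)  (+0.0153+0.0665i)·(-0.0552+0.1020i)  (-0.4132-0.1748i)·(-0.3279+0.1954i)  (-0.4447+0.2687i)·(-0.4879+0.0000i)  (-0.0272+0.3249i)·(+0.3279+0.1954i)  (+0.0998+0.0858i)·(-0.0552-0.1020i)  (+0.0312-0.0074i)·(-0.0007+0.0176i)
Y_3^2(R⁻¹ n̂) = +0.301286-0.076738i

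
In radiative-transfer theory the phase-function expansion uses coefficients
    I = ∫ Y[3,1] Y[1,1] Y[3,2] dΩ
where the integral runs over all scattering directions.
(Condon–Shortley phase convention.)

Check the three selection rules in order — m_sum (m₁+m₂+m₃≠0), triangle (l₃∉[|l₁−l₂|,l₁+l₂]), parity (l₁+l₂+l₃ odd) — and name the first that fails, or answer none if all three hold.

m_sum

Σmᵢ = 4  ✗
l₃∈[|l₁−l₂|,l₁+l₂]=[2,4], have l₃=3
Σlᵢ = 7 ⇒ odd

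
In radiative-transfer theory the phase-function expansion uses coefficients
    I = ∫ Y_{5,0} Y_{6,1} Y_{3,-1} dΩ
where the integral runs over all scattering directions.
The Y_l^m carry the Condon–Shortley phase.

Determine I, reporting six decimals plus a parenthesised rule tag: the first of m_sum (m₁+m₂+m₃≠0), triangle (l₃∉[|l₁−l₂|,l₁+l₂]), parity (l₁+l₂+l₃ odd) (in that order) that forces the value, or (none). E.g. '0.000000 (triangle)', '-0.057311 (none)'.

Rules hold: Σm=0, L=14 even, 1≤3≤11.
N = 11·13·7 = 1001
Δ = 8!·2!·4!/15! = 1/675675
Racah Σ t=3..5: t=3:−1/8640 t=4:+1/2304 t=5:−1/8640 = 7/34560
⇒ 3j(5 6 3; 0 0 0)² = 7/429, sgn -1
Racah Σ t=3..5: t=3:−1/34560 t=4:+1/3456 t=5:−1/5760 = 1/11520
⇒ 3j(5 6 3; 0 1 -1)² = 2/429, sgn +1
4πI² = N·(3j₀)²·(3jₘ)² = 98/1287
I = -1·√(0.0761461/4π) = -0.07784287
No selection rule forces the value: the integral is nonzero (none).

-0.077843 (none)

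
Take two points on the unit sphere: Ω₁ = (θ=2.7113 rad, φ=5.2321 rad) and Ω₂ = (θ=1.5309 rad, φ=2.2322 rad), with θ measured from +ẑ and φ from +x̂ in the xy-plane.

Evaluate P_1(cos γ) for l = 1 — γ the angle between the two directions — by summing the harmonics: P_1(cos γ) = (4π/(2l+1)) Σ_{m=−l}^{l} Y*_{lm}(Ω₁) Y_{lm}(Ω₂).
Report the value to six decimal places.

Summing Y*_{l m}(θ₁,φ₁)·Y_{l m}(θ₂,φ₂) over m ∈ [−1, 1]; prefactor 4π/(2·1+1) = 4.188790:
  m=-1: Y*=(0.071573, -0.125089)  Y=(-0.212042, -0.272423)  product (-0.049254, 0.007026)
  m=+0: Y*=(-0.444063, -0.000000)  Y=(0.019488, 0.000000)  product (-0.008654, -0.000000)
  m=+1: Y*=(-0.071573, -0.125089)  Y=(0.212042, -0.272423)  product (-0.049254, -0.007026)
Σ over m = (-0.107162, 0.000000); ×(4π/3) → (-0.448878, 0.000000). Real part: -0.448878

-0.448878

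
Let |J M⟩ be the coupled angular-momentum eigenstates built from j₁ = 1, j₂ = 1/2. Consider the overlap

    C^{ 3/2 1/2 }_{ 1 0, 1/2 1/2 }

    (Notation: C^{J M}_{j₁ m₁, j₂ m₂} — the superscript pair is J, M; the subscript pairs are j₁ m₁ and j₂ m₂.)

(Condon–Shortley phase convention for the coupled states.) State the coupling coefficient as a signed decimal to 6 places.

+0.816497  (= +√(2/3))

j₁+j₂−J=0  J+j₁−j₂=2  J−j₁+j₂=1  j₁+j₂+J+1=4
(j₁±m₁, j₂±m₂, J±M) = (1,1,1,0,2,1)
P² = 2/3
sum k=0..0:
  [0] +1/1 = 1
S = 1
C² = P²·S² = 2/3 ; C = +0.816497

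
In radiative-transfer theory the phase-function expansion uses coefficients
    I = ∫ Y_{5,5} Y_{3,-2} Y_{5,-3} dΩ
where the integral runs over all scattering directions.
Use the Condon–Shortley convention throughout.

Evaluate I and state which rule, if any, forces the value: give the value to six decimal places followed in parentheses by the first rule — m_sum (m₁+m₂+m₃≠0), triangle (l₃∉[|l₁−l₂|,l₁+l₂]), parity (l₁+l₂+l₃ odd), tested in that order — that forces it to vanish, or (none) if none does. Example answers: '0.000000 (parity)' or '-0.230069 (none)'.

0.000000 (parity)

L=13 odd ⇒ parity kills the (l;000) factor ⇒ I = 0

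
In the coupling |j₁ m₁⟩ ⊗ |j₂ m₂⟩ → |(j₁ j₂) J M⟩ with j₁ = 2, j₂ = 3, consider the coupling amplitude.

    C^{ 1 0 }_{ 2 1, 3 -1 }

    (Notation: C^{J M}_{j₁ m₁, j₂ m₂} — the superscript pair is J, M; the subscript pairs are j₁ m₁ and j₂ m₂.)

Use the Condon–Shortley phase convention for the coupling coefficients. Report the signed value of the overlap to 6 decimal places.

-0.478091

j₁+j₂−J=4  J+j₁−j₂=0  J−j₁+j₂=2  j₁+j₂+J+1=7
(j₁±m₁, j₂±m₂, J±M) = (3,1,2,4,1,1)
P² = 288/35
sum k=1..1:
  [1] −1/6 = -1/6
S = -1/6
C² = P²·S² = 8/35 ; C = -0.478091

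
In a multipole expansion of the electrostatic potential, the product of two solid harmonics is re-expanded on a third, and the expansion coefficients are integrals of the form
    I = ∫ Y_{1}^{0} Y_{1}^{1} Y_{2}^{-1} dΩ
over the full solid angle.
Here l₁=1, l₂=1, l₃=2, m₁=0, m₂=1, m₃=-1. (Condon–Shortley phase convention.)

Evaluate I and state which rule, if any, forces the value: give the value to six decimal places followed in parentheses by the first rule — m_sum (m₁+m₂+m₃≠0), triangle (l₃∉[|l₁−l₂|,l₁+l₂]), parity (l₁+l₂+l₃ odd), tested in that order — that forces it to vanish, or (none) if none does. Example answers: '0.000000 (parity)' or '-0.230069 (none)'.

m-sum 0 ✓  L=4 even ✓  0≤2≤2 ✓
Π(2lᵢ+1) = 3×3×5 = 45
triangle coeff Δ(1,1,2) = 1/30
Σ_t [0,0]: t=0:+1/1 = 1/1
(3j)²=2/15 [(1 1 2; 0 0 0)], sign=+1
Σ_t [0,0]: t=0:+1/2 = 1/2
(3j)²=1/10 [(1 1 2; 0 1 -1)], sign=-1
⇒ 4πI² = 3/5
I = (-1)√(3/5/(4π)) = -0.21850969
No selection rule forces the value: the integral is nonzero (none).

-0.218510 (none)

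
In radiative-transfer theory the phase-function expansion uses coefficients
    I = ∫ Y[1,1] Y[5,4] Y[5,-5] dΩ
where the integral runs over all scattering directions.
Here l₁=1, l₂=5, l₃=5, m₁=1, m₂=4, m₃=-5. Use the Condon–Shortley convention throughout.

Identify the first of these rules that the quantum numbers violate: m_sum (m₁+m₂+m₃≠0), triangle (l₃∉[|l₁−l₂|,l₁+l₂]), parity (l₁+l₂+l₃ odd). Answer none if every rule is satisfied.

parity

azimuthal sum: 1 + 4 − 5 = 0  ✓
4 ≤ 5 ≤ 6 (triangle on l)  ✓
L = 1 + 5 + 5 = 11 (odd)  ✗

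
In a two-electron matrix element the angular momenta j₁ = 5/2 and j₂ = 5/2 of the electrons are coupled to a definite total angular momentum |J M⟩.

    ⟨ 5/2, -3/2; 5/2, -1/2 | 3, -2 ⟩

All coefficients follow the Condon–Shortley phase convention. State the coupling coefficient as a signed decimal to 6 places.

triangle: 2!·3!·3!/9! = 72/362880
(j±m)!: 1!·4!·2!·3!·1!·5! = 34560
prefactor² = (2J+1)·Δ·N² = 48
  k=1: −1/(1!·1!·3!·1!·0!·2!) = -1/12
  k=2: +1/(2!·0!·2!·0!·1!·3!) = 1/24
Σ = -1/24  ⇒  CG² = 48·(-1/24)² = 1/12
CG = −√(1/12) = -0.288675

−√(1/12) = -0.288675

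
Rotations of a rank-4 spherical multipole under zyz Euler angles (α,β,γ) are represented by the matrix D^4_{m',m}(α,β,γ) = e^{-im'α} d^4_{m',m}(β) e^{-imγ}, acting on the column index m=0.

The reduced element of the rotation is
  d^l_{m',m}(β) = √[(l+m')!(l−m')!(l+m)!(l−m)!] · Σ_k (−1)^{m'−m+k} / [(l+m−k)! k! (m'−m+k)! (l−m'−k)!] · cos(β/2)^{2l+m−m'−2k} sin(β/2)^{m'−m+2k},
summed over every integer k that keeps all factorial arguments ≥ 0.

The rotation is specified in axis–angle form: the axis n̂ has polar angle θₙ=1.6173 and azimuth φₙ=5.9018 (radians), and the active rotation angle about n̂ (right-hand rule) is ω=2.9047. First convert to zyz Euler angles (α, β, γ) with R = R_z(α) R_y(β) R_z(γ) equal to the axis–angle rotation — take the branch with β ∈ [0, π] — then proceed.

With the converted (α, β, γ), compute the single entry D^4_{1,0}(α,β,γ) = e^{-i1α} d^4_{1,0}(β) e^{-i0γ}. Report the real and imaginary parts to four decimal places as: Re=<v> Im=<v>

Axis–angle → zyz. n̂ = (sinθₙcosφₙ, sinθₙsinφₙ, cosθₙ) = (+0.927146, -0.371804, -0.046487), ω = 2.9047.
R = I cosω + sinω [n̂]ₓ + (1−cosω) n̂n̂ᵀ gives
  R = [+0.723122, -0.668897, -0.172253; -0.690716, -0.699456, -0.183500; +0.002260, +0.251671, -0.967810]
β = atan2(√(R₁₃²+R₂₃²), R₃₃) = 2.887176; α = atan2(R₂₃, R₁₃) mod 2π = 3.958596; γ = atan2(R₃₂, −R₃₁) mod 2π = 1.579774
Split into d^4_{1,0}(β=2.8872) × two z-phases.
Half-angle: c=0.126866, s=0.991920. N=√(120·6·24·24)=643.987578
k: max(0,(0)−(1))=0 … min(4+(0),4−(1))=3
  k=0: (−1)^1·643.9876/(144)·0.1269^7·0.9919^1 = -0.000002
  k=1: (−1)^2·643.9876/(24)·0.1269^5·0.9919^3 = +0.000861
  k=2: (−1)^3·643.9876/(24)·0.1269^3·0.9919^5 = -0.052612
  k=3: (−1)^4·643.9876/(144)·0.1269^1·0.9919^7 = +0.536038
d^4_{1,0}(2.8872) = -0.000002 +0.000861 -0.052612 +0.536038 = +0.484284
Attach z-rotation phases: D = e^{-i(1)(3.9586)}·(+0.484284)·e^{-i(0)(1.5798)} = -0.331449+0.353091i

Re=-0.3314 Im=0.3531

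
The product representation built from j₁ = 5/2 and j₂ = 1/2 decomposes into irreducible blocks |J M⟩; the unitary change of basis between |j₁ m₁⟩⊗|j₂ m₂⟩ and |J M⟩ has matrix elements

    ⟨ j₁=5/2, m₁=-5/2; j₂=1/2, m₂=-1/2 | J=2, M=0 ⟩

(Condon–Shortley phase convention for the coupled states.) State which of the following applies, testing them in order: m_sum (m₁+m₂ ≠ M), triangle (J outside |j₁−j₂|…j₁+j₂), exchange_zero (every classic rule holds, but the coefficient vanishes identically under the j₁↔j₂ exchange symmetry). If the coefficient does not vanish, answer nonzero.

m-sum: m₁+m₂ = -5/2+(-1/2) = -3, M = 0  ✗ ⇒ coefficient is 0

m_sum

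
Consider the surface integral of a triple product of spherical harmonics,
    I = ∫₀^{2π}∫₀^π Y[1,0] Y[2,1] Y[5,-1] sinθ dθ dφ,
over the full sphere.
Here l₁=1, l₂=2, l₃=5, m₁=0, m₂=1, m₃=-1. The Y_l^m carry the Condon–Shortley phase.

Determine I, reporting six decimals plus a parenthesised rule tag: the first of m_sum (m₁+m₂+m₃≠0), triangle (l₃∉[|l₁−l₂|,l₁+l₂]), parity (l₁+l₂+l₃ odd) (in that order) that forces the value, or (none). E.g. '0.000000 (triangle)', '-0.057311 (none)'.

0.000000 (triangle)

triangle: need 1≤l₃≤3, have 5; I=0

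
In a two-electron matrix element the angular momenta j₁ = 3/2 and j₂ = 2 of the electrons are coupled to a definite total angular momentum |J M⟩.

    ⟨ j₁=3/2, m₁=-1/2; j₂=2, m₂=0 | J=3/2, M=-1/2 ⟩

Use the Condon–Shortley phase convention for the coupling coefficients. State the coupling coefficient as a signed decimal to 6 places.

j₁+j₂−J=2  J+j₁−j₂=1  J−j₁+j₂=2  j₁+j₂+J+1=6
(j₁±m₁, j₂±m₂, J±M) = (1,2,2,2,1,2)
P² = 16/45
sum k=1..2:
  [1] −1/1 = -1
  [2] +1/4 = 1/4
S = -3/4
C² = P²·S² = 1/5 ; C = -0.447214

−√(1/5) ≈ -0.447214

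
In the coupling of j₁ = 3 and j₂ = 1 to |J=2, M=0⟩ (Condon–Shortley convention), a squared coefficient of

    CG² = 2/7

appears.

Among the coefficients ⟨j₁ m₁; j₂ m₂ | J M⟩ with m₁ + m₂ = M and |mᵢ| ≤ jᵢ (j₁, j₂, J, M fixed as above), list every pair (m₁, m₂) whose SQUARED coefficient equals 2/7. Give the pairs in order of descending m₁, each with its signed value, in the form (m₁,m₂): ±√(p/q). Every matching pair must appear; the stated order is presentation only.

Admissible pairs with m₁+m₂ = M = 0: (-1,1), (0,0), (1,-1)
  (m₁,m₂)=(1,-1): CG² = 2/7, CG = +√(2/7)   ← matches the target
  (m₁,m₂)=(0,0): CG² = 3/7, CG = −√(3/7)
  (m₁,m₂)=(-1,1): CG² = 2/7, CG = +√(2/7)   ← matches the target
Pairs with CG² = 2/7: (1,-1): +√(2/7); (-1,1): +√(2/7)

(1,-1): +√(2/7); (-1,1): +√(2/7)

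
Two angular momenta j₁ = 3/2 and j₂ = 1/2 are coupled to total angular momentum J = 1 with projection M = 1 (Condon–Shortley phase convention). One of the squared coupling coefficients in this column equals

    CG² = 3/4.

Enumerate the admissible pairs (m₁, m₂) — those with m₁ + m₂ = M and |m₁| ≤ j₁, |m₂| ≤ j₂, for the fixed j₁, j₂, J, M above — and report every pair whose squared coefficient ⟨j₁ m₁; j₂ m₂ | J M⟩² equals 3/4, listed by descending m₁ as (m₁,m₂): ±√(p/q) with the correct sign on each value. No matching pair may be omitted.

(3/2,-1/2): +√(3/4)

Admissible pairs with m₁+m₂ = M = 1: (1/2,1/2), (3/2,-1/2)
  (m₁,m₂)=(3/2,-1/2): CG² = 3/4, CG = +√(3/4)   ← matches the target
  (m₁,m₂)=(1/2,1/2): CG² = 1/4, CG = −√(1/4)
Pairs with CG² = 3/4: (3/2,-1/2): +√(3/4)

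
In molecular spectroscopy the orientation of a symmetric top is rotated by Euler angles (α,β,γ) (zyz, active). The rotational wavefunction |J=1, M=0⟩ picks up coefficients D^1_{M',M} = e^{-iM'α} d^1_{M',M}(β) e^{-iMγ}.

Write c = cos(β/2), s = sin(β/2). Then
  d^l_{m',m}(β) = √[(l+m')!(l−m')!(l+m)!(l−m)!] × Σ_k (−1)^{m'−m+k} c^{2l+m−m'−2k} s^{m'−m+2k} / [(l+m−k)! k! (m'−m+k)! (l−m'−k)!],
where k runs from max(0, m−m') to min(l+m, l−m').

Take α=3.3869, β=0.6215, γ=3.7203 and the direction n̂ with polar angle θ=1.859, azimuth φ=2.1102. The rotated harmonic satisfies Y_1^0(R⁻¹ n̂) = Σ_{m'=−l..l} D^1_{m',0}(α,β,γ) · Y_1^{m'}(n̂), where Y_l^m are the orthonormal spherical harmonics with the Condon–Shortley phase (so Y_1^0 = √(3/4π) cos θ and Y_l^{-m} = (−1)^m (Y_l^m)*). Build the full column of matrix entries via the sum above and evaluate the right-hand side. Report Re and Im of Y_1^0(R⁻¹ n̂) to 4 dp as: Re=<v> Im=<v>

Re=-0.0338 Im=0.0000

Need the full column D^1_{m',0} for m'=−1..1 at α=3.3869, β=0.6215, γ=3.7203.
cos(β/2)=0.952105, sin(β/2)=0.305773
d^1_{-1,0}: single k=1 term ⇒ +0.411717;  D = -0.399391-0.099987i
d^1_{0,0}: k∈[0..1] ⇒ +0.906503 -0.093497 = +0.813006;  D = +0.813006+0.000000i
d^1_{1,0}: single k=0 term ⇒ -0.411717;  D = +0.399391-0.099987i
Y_1^{m'}(θ=1.859,φ=2.1102) and Σ D·Y over m':
  (-0.3994-0.1000i)·(-0.1701-0.2842i)  (+0.8130+0.0000i)·(-0.1389+0.0000i)  (+0.3994-0.1000i)·(+0.1701-0.2842i)
Y_1^0(R⁻¹ n̂) = -0.033841+0.000000i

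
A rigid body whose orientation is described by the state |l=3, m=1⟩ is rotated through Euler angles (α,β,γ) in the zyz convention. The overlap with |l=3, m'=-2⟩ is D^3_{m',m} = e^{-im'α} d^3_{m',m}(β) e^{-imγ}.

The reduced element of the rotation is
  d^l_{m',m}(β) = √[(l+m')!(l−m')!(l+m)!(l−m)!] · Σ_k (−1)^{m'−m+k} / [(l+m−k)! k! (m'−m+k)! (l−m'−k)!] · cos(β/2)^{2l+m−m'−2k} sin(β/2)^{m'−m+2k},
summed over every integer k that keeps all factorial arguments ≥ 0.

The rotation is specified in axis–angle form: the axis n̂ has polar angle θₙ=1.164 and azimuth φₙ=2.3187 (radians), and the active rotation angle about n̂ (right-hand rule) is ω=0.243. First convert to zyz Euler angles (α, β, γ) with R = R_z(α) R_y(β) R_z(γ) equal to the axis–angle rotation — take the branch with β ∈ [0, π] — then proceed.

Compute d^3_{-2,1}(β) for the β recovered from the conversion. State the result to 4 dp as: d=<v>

d=0.0085

Axis–angle → zyz. n̂ = (sinθₙcosφₙ, sinθₙsinφₙ, cosθₙ) = (-0.624602, +0.673289, +0.395669), ω = 0.2430.
R = I cosω + sinω [n̂]ₓ + (1−cosω) n̂n̂ᵀ gives
  R = [+0.982082, -0.107559, +0.154743; +0.082849, +0.983939, +0.158116; -0.169265, -0.142462, +0.975220]
β = atan2(√(R₁₃²+R₂₃²), R₃₃) = 0.223083; α = atan2(R₂₃, R₁₃) mod 2π = 0.796178; γ = atan2(R₃₂, −R₃₁) mod 2π = 5.583556
d^3_{-2,1}(β=0.2231) via the finite sum:
c=cos(0.223083/2)=0.993786, s=sin(0.223083/2)=0.111310; N=√[1·120·24·2]=75.894664
k∈{3,4} keeps every argument non-negative
  k=3: (−1)^0·75.8947/(12)·0.9938^3·0.1113^3 = +0.008561
  k=4: (−1)^1·75.8947/(24)·0.9938^1·0.1113^5 = -0.000054
d^3_{-2,1}(0.2231) = +0.008561 -0.000054 = +0.008507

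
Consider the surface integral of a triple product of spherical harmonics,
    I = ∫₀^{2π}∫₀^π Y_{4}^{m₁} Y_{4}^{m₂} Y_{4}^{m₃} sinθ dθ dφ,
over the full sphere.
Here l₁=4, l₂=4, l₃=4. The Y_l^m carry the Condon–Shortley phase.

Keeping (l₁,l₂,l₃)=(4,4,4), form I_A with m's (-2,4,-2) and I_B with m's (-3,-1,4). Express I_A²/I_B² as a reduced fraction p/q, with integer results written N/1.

9/7

l's match ⇒ only the (l;m) 3-j factors differ between A and B.
A: triangle coeff Δ(4,4,4) = 1/450450; Σ_t [4,4]: t=4:+1/2304 = 1/2304; (3j)²=5/143 [(4 4 4; -2 4 -2)], sign=+1
B: triangle coeff Δ(4,4,4) = 1/450450; Σ_t [3,3]: t=3:−1/3456 = -1/3456; (3j)²=35/1287 [(4 4 4; -3 -1 4)], sign=-1
I_A²/I_B² = (5/143)/(35/1287) = 9/7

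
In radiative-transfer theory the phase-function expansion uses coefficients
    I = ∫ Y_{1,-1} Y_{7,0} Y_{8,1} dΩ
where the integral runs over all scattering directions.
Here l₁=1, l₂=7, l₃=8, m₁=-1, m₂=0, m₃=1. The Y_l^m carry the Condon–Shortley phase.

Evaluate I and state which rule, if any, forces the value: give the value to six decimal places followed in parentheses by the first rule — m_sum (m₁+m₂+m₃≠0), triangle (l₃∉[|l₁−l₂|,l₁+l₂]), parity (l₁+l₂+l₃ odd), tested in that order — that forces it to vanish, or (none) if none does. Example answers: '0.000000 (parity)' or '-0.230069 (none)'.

-0.183585 (none)

Checks pass: Σm=0; 16 even; l₃=8∈[6,8].
(2·1+1)(2·7+1)(2·8+1) = 765
Δ: 0! 2! 14! / 17! → 1/2040
sum: t=0:+1/25401600 = 1/25401600
3j²(1 7 8; 0 0 0) = Δ·Π!·Σ² = 8/255  (sign +1)
sum: t=0:+1/50803200 = 1/50803200
3j²(1 7 8; -1 0 1) = Δ·Π!·Σ² = 3/170  (sign -1)
combine: 4πI² = 765·8/255·3/170 = 36/85
take √, sign -1: I = -0.18358486
No selection rule forces the value: the integral is nonzero (none).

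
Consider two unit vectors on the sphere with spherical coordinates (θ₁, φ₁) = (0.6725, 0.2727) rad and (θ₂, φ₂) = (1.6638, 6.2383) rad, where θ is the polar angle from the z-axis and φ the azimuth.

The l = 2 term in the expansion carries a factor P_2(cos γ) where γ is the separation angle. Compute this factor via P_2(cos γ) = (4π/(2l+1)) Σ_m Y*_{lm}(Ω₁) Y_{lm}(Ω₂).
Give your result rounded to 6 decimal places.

Addition theorem: P_2(cos γ) = (4π/5) Σ_m Y*_{lm}(Ω₁) Y_{lm}(Ω₂), m = −2…2:
  [-2]  conj(Y_{2,-2})(Ω₁) = +0.128150+0.077761i ; Y_{2,-2}(Ω₂) = +0.381401+0.034331i ; Δ = +0.046207+0.034057i
  [-1]  conj(Y_{2,-1})(Ω₁) = +0.362557+0.101395i ; Y_{2,-1}(Ω₂) = -0.071364-0.003205i ; Δ = -0.025549-0.008398i
  [+0]  conj(Y_{2,0})(Ω₁) = +0.263612-0.000000i ; Y_{2,0}(Ω₂) = -0.307231+0.000000i ; Δ = -0.080990+0.000000i
  [+1]  conj(Y_{2,1})(Ω₁) = -0.362557+0.101395i ; Y_{2,1}(Ω₂) = +0.071364-0.003205i ; Δ = -0.025549+0.008398i
  [+2]  conj(Y_{2,2})(Ω₁) = +0.128150-0.077761i ; Y_{2,2}(Ω₂) = +0.381401-0.034331i ; Δ = +0.046207-0.034057i
Accumulated sum -0.039673+0.000000i; after 4π/(2l+1) scaling, -0.099710+0.000000i ⇒ P_2 = -0.099710

-0.099710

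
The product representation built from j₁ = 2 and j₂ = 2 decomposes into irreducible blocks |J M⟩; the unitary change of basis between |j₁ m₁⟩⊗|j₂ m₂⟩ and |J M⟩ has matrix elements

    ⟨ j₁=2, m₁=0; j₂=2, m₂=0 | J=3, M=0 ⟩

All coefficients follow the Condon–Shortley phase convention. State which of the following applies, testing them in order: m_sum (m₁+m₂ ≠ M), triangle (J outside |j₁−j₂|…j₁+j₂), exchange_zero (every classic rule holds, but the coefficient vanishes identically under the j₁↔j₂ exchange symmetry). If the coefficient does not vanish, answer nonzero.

exchange_zero

m-sum: m₁+m₂ = 0+0 = 0, M = 0  ✓
triangle: |j₁−j₂| = 0 ≤ J = 3 ≤ j₁+j₂ = 4  ✓
exchange: j₁=j₂ and m₁=m₂, and (−1)^(j₁+j₂−J) = (−1)^1 = −1 forces ⟨j₁m₁;j₂m₂|JM⟩ = −⟨j₂m₂;j₁m₁|JM⟩ = −⟨j₁m₁;j₂m₂|JM⟩ ⇒ the coefficient vanishes identically
Racah sum check: Σ_k collapses to 0 ⇒ CG = 0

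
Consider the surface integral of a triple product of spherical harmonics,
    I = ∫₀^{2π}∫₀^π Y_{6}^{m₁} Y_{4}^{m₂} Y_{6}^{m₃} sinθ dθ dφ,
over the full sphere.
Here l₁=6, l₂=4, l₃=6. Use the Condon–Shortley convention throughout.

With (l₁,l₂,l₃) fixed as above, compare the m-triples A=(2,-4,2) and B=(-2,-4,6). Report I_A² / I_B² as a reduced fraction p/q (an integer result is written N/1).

l's match ⇒ only the (l;m) 3-j factors differ between A and B.
A: triangle coeff Δ(6,4,6) = 1/15315300; Σ_t [0,0]: t=0:+1/331776 = 1/331776; (3j)²=490/21879 [(6 4 6; 2 -4 2)], sign=+1
B: triangle coeff Δ(6,4,6) = 1/15315300; Σ_t [0,0]: t=0:+1/23224320 = 1/23224320; (3j)²=1/442 [(6 4 6; -2 -4 6)], sign=+1
I_A²/I_B² = (490/21879)/(1/442) = 980/99

980/99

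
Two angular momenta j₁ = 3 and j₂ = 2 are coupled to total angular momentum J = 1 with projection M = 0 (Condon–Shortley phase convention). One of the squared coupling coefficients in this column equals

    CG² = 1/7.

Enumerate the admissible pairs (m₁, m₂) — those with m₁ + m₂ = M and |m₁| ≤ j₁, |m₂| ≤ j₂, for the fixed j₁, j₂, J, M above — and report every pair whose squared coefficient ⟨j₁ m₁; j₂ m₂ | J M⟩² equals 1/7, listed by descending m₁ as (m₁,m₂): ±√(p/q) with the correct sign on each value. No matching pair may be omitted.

Admissible pairs with m₁+m₂ = M = 0: (-2,2), (-1,1), (0,0), (1,-1), (2,-2)
  (m₁,m₂)=(2,-2): CG² = 1/7, CG = +√(1/7)   ← matches the target
  (m₁,m₂)=(1,-1): CG² = 8/35, CG = −√(8/35)
  (m₁,m₂)=(0,0): CG² = 9/35, CG = +√(9/35)
  (m₁,m₂)=(-1,1): CG² = 8/35, CG = −√(8/35)
  (m₁,m₂)=(-2,2): CG² = 1/7, CG = +√(1/7)   ← matches the target
Pairs with CG² = 1/7: (2,-2): +√(1/7); (-2,2): +√(1/7)

(2,-2): +√(1/7); (-2,2): +√(1/7)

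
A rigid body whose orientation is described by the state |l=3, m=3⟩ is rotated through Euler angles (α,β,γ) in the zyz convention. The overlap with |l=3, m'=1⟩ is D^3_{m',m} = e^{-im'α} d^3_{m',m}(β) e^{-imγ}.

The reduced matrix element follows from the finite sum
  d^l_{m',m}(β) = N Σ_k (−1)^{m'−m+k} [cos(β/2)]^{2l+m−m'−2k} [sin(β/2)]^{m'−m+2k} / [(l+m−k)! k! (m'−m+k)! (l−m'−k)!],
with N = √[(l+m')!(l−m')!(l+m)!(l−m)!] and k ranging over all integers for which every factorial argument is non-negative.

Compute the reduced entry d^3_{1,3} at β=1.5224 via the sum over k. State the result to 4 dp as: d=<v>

d^3_{1,3}(β=1.5224) via the finite sum:
c=cos(1.522400/2)=0.724009, s=sin(1.522400/2)=0.689791; N=√[24·2·720·1]=185.903201
Admissible k: 2..2 (factorial args all ≥0)
  k=2: (−1)^0·185.9032/(48)·0.7240^4·0.6898^2 = +0.506356
d^3_{1,3}(1.5224) = +0.506356

d=0.5064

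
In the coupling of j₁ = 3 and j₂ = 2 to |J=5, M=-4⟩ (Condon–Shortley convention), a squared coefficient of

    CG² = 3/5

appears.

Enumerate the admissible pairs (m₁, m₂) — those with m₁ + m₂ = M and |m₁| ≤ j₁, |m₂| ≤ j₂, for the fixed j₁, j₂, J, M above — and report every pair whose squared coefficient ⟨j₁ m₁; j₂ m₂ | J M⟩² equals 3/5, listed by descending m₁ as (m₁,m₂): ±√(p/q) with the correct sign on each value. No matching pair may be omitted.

Admissible pairs with m₁+m₂ = M = -4: (-3,-1), (-2,-2)
  (m₁,m₂)=(-2,-2): CG² = 3/5, CG = +√(3/5)   ← matches the target
  (m₁,m₂)=(-3,-1): CG² = 2/5, CG = +√(2/5)
Pairs with CG² = 3/5: (-2,-2): +√(3/5)

(-2,-2): +√(3/5)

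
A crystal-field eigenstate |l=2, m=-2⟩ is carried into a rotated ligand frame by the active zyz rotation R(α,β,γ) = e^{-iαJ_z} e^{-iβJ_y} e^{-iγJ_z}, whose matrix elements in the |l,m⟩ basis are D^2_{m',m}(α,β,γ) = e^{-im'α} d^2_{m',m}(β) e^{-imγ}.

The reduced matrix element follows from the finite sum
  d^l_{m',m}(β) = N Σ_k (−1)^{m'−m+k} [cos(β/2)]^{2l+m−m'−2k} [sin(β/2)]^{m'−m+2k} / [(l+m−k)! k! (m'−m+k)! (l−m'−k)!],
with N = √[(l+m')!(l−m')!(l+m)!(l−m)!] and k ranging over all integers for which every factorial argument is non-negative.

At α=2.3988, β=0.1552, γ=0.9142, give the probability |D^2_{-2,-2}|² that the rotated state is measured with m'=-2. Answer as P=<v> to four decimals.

P=0.9762

First d^2_{-2,-2}(β=0.1552), then the phase factors e^{-i(-2)α} and e^{-i(-2)γ}:
Half-angle: c=0.996991, s=0.077522. N=√(1·24·1·24)=24.000000
The bounds max(0,m−m')=0 and min(l+m,l−m')=0 give 1 term
  k=0: (−1)^0·24.0000/(24)·0.9970^4·0.0775^0 = +0.988017
d^2_{-2,-2}(0.1552) = +0.988017
|D^2_{-2,-2}|² = |d^2_{-2,-2}(β)|² = (+0.988017)² = 0.976177 (the z-rotation phases have unit modulus)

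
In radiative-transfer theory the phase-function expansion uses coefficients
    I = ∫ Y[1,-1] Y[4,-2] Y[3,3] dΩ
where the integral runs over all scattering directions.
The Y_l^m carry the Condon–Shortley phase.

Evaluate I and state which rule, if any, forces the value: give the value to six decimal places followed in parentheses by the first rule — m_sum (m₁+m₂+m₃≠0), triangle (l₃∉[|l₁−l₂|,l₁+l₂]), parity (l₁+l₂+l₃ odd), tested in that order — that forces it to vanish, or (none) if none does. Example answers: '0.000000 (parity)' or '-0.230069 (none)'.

0.061558 (none)

m-sum 0 ✓  L=8 even ✓  3≤3≤5 ✓
Π(2lᵢ+1) = 3×9×7 = 189
triangle coeff Δ(1,4,3) = 1/252
Σ_t [1,1]: t=1:−1/36 = -1/36
(3j)²=4/63 [(1 4 3; 0 0 0)], sign=+1
Σ_t [2,2]: t=2:+1/1440 = 1/1440
(3j)²=1/252 [(1 4 3; -1 -2 3)], sign=+1
⇒ 4πI² = 1/21
I = (+1)√(1/21/(4π)) = 0.06155813
No selection rule forces the value: the integral is nonzero (none).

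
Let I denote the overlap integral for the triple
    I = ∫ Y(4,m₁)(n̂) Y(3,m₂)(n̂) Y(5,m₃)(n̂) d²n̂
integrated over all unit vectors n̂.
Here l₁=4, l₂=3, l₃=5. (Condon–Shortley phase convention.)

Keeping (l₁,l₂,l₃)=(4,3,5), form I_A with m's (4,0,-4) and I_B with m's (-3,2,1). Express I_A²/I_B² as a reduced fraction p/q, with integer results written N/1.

1008/605

Same 4,3,5: normalisation and zero-m 3j drop out of the ratio.
A: Δ: 2! 6! 4! / 13! → 1/180180; sum: t=0:+1/8640 = 1/8640; 3j²(4 3 5; 4 0 -4) = Δ·Π!·Σ² = 28/715  (sign -1)
B: Δ: 2! 6! 4! / 13! → 1/180180; sum: t=1:−1/17280 t=2:+1/1440 = 11/17280; 3j²(4 3 5; -3 2 1) = Δ·Π!·Σ² = 11/468  (sign +1)
I_A²/I_B² = (28/715)/(11/468) = 1008/605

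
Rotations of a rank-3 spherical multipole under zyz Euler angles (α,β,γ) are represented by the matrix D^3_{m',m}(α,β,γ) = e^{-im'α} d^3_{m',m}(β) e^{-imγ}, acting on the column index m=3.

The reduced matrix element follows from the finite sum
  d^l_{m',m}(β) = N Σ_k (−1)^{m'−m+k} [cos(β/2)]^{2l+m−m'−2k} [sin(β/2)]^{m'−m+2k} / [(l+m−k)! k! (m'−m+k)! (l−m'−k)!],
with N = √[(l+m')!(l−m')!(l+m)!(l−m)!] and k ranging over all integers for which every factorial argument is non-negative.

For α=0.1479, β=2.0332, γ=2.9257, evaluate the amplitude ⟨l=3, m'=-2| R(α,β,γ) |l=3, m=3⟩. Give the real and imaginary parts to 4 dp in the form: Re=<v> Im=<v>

Re=-0.3364 Im=-0.4639

Split into d^3_{-2,3}(β=2.0332) × two z-phases.
c=cos(2.033200/2)=0.526260, s=sin(2.033200/2)=0.850324; N=√[1·120·720·1]=293.938769
k: max(0,(3)−(-2))=5 … min(3+(3),3−(-2))=5
  k=5: (−1)^0·293.9388/(120)·0.5263^1·0.8503^5 = +0.573056
d^3_{-2,3}(2.0332) = +0.573056
Attach z-rotation phases: D = e^{-i(-2)(0.1479)}·(+0.573056)·e^{-i(3)(2.9257)} = -0.336370-0.463949i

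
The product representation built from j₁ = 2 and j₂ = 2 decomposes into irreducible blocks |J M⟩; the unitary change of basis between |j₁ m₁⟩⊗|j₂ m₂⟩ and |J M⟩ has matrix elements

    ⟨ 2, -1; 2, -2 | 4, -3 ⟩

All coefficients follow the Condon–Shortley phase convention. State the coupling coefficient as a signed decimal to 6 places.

+0.707107  (= +√(1/2))

triangle: 0!×4!×4!/9! = 576/362880
(j±m)!: 1!×3!×0!×4!×1!×7! = 725760
prefactor² = (2J+1)×Δ×N² = 10368
  k=0: +1/(0!×0!×3!×0!×1!×4!) = 1/144
Σ = 1/144  ⇒  CG² = 10368×(1/144)² = 1/2
CG = +√(1/2) = +0.707107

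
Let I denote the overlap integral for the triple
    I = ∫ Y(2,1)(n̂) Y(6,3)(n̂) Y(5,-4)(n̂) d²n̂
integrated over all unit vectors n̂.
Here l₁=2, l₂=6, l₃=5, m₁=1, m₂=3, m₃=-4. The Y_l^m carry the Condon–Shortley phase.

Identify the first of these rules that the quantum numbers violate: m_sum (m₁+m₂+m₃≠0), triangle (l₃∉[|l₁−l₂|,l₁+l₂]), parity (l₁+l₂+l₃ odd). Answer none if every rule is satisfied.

azimuthal sum: 1 + 3 − 4 = 0  ✓
4 ≤ 5 ≤ 8 (triangle on l)  ✓
L = 2 + 6 + 5 = 13 (odd)  ✗

parity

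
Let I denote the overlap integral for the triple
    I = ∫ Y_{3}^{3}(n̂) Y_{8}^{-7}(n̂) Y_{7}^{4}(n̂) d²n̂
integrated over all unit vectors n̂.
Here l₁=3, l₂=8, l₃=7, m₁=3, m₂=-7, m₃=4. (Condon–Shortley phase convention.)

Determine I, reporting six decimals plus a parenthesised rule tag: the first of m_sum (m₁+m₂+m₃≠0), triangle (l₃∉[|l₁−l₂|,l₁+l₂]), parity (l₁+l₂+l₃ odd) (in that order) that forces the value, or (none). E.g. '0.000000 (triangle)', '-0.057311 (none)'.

Rules hold: Σm=0, L=18 even, 5≤7≤11.
N = 7·17·15 = 1785
Δ = 4!·2!·12!/19! = 1/5290740
Racah Σ t=1..3: t=1:−1/7257600 t=2:+1/2073600 t=3:−1/7257600 = 1/4838400
⇒ 3j(3 8 7; 0 0 0)² = 252/20995, sgn -1
Racah Σ t=0..0: t=0:+1/1916006400 = 1/1916006400
⇒ 3j(3 8 7; 3 -7 4)² = 15/1292, sgn -1
4πI² = N·(3j₀)²·(3jₘ)² = 19845/79781
I = +1·√(0.248743/4π) = 0.14069248
No selection rule forces the value: the integral is nonzero (none).

0.140692 (none)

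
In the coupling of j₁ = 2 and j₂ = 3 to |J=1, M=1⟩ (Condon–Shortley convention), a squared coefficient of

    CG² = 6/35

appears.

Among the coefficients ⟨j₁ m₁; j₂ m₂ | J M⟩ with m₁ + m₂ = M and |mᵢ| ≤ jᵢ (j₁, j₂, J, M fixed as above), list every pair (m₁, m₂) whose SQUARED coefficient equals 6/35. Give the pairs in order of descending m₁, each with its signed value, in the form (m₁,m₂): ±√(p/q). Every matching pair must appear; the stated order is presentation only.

(0,1): +√(6/35)

Admissible pairs with m₁+m₂ = M = 1: (-2,3), (-1,2), (0,1), (1,0), (2,-1)
  (m₁,m₂)=(2,-1): CG² = 1/35, CG = +√(1/35)
  (m₁,m₂)=(1,0): CG² = 3/35, CG = −√(3/35)
  (m₁,m₂)=(0,1): CG² = 6/35, CG = +√(6/35)   ← matches the target
  (m₁,m₂)=(-1,2): CG² = 2/7, CG = −√(2/7)
  (m₁,m₂)=(-2,3): CG² = 3/7, CG = +√(3/7)
Pairs with CG² = 6/35: (0,1): +√(6/35)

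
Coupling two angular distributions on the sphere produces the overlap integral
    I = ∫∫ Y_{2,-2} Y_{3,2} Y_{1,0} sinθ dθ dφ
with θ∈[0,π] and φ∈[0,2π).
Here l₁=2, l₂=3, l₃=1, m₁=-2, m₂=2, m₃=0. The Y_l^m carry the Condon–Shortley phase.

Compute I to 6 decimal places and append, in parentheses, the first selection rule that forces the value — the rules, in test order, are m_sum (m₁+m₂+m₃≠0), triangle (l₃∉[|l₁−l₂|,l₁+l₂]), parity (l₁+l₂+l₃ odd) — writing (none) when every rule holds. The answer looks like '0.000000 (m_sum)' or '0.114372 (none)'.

m-sum 0 ✓  L=6 even ✓  1≤1≤5 ✓
Π(2lᵢ+1) = 5×7×3 = 105
triangle coeff Δ(2,3,1) = 1/105
Σ_t [2,2]: t=2:+1/4 = 1/4
(3j)²=3/35 [(2 3 1; 0 0 0)], sign=-1
Σ_t [4,4]: t=4:+1/24 = 1/24
(3j)²=1/21 [(2 3 1; -2 2 0)], sign=-1
⇒ 4πI² = 3/7
I = (+1)√(3/7/(4π)) = 0.18467439
No selection rule forces the value: the integral is nonzero (none).

0.184674 (none)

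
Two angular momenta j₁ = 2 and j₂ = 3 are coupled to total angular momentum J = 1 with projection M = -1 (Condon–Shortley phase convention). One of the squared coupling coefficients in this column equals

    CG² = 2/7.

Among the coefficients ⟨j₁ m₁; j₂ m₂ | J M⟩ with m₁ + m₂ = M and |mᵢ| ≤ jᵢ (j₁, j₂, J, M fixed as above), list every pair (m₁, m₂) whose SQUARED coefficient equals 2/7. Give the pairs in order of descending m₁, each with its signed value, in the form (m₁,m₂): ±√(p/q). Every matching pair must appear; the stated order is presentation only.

(1,-2): −√(2/7)

Admissible pairs with m₁+m₂ = M = -1: (-2,1), (-1,0), (0,-1), (1,-2), (2,-3)
  (m₁,m₂)=(2,-3): CG² = 3/7, CG = +√(3/7)
  (m₁,m₂)=(1,-2): CG² = 2/7, CG = −√(2/7)   ← matches the target
  (m₁,m₂)=(0,-1): CG² = 6/35, CG = +√(6/35)
  (m₁,m₂)=(-1,0): CG² = 3/35, CG = −√(3/35)
  (m₁,m₂)=(-2,1): CG² = 1/35, CG = +√(1/35)
Pairs with CG² = 2/7: (1,-2): −√(2/7)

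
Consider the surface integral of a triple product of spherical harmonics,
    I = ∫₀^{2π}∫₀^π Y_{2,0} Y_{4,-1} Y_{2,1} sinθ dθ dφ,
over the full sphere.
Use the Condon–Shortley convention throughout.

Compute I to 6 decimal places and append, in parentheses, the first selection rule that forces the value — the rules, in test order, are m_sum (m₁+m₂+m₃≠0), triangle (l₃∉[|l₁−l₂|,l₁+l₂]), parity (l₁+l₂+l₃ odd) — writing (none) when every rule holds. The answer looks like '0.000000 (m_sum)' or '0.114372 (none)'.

Rules hold: Σm=0, L=8 even, 2≤2≤6.
N = 5·9·5 = 225
Δ = 4!·0!·4!/9! = 1/630
Racah Σ t=2..2: t=2:+1/16 = 1/16
⇒ 3j(2 4 2; 0 0 0)² = 2/35, sgn +1
Racah Σ t=2..2: t=2:+1/24 = 1/24
⇒ 3j(2 4 2; 0 -1 1)² = 1/21, sgn -1
4πI² = N·(3j₀)²·(3jₘ)² = 30/49
I = -1·√(0.612245/4π) = -0.22072812
No selection rule forces the value: the integral is nonzero (none).

-0.220728 (none)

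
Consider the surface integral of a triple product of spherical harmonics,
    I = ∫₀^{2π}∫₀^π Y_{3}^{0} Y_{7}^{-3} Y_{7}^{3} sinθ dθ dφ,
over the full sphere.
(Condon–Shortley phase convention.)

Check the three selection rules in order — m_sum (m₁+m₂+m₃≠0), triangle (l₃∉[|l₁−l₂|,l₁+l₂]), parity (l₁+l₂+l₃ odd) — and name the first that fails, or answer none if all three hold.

m₁+m₂+m₃ = 0 − 3 + 3 = 0  ✓
triangle: |3−7|=4 ≤ l₃=7 ≤ 3+7=10  ✓
parity: l₁+l₂+l₃ = 17 is odd  ✗

parity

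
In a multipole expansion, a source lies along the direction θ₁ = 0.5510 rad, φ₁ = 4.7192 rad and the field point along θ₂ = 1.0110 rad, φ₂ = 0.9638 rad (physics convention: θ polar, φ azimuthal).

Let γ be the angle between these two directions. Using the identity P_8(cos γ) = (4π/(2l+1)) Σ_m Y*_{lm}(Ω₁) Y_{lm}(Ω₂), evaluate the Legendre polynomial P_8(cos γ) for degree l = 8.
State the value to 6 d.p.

0.197568

Term-by-term m-sum for l=8 (normalisation 4π/17 = 0.739198):
  m=-8: Y*=(0.002905, 0.000158)  Y=(0.019603, -0.135592)  product (0.000078, -0.000391)
  m=-7: Y*=(-0.000903, 0.018916)  Y=(0.307197, -0.153509)  product (0.002626, 0.005949)
  m=-6: Y*=(-0.076584, -0.003131)  Y=(0.394853, 0.215907)  product (-0.029563, -0.017771)
  m=-5: Y*=(0.007319, -0.214836)  Y=(0.024682, 0.230636)  product (0.049730, -0.003615)
  m=-4: Y*=(0.416080, 0.011339)  Y=(0.153373, -0.132794)  product (0.065321, -0.053514)
  m=-3: Y*=(-0.010205, 0.499367)  Y=(0.336429, 0.085973)  product (-0.046366, 0.167124)
  m=-2: Y*=(-0.203435, -0.002771)  Y=(-0.011429, -0.030660)  product (0.002240, 0.006269)
  m=-1: Y*=(-0.002225, 0.326688)  Y=(0.197916, -0.284994)  product (0.092664, 0.065291)
  m=+0: Y*=(-0.325922, -0.000000)  Y=(0.018987, 0.000000)  product (-0.006188, -0.000000)
  m=+1: Y*=(0.002225, 0.326688)  Y=(-0.197916, -0.284994)  product (0.092664, -0.065291)
  m=+2: Y*=(-0.203435, 0.002771)  Y=(-0.011429, 0.030660)  product (0.002240, -0.006269)
  m=+3: Y*=(0.010205, 0.499367)  Y=(-0.336429, 0.085973)  product (-0.046366, -0.167124)
  m=+4: Y*=(0.416080, -0.011339)  Y=(0.153373, 0.132794)  product (0.065321, 0.053514)
  m=+5: Y*=(-0.007319, -0.214836)  Y=(-0.024682, 0.230636)  product (0.049730, 0.003615)
  m=+6: Y*=(-0.076584, 0.003131)  Y=(0.394853, -0.215907)  product (-0.029563, 0.017771)
  m=+7: Y*=(0.000903, 0.018916)  Y=(-0.307197, -0.153509)  product (0.002626, -0.005949)
  m=+8: Y*=(0.002905, -0.000158)  Y=(0.019603, 0.135592)  product (0.000078, 0.000391)
Accumulated sum (0.267273, 0.000000); after 4π/(2l+1) scaling, (0.197568, 0.000000) ⇒ P_8 = 0.197568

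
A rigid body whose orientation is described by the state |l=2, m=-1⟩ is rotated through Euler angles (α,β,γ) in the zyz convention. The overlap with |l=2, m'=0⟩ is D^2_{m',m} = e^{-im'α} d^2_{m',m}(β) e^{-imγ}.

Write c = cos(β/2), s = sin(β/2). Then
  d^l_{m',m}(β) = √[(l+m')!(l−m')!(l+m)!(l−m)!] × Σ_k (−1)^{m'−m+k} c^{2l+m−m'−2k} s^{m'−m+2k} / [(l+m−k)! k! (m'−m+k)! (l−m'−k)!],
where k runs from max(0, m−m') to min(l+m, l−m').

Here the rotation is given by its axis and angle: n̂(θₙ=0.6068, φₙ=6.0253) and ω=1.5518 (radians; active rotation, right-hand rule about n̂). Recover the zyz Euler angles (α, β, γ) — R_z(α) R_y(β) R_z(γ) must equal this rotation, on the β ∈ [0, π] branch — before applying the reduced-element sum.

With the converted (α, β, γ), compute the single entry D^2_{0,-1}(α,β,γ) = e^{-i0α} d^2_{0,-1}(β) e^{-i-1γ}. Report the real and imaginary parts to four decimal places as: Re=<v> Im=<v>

Axis–angle → zyz. n̂ = (sinθₙcosφₙ, sinθₙsinφₙ, cosθₙ) = (+0.551385, -0.145432, +0.821477), ω = 1.5518.
R = I cosω + sinω [n̂]ₓ + (1−cosω) n̂n̂ᵀ gives
  R = [+0.317245, -0.899995, +0.298940; +0.742663, +0.039744, -0.668485; +0.589752, +0.434085, +0.681001]
β = atan2(√(R₁₃²+R₂₃²), R₃₃) = 0.821667; α = atan2(R₂₃, R₁₃) mod 2π = 5.132904; γ = atan2(R₃₂, −R₃₁) mod 2π = 2.507082
First d^2_{0,-1}(β=0.8217), then the phase factors e^{-i(0)α} and e^{-i(-1)γ}:
c=cos(0.821667/2)=0.916788, s=sin(0.821667/2)=0.399374; N=√[2·2·1·6]=4.898979
Admissible k: 0..1 (factorial args all ≥0)
  k=0: (−1)^1·4.8990/(2)·0.9168^3·0.3994^1 = -0.753811
  k=1: (−1)^2·4.8990/(2)·0.9168^1·0.3994^3 = +0.143048
d^2_{0,-1}(0.8217) = -0.753811 +0.143048 = -0.610762
Attach z-rotation phases: D = e^{-i(0)(5.1329)}·(-0.610762)·e^{-i(-1)(2.5071)} = +0.491884-0.362050i

Re=0.4919 Im=-0.3620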